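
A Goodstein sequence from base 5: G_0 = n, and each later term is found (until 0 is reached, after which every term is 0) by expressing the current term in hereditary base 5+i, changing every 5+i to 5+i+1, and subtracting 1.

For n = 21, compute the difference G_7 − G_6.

2

i=0: 21 = 4·5 + 1 (b=5); 5→6: 4·6 + 1 = 25; 25−1 = 24
i=1: 24 = 4·6 (b=6); 6→7: 4·7 = 28; 28−1 = 27
i=2: 27 = 3·7 + 6 (b=7); 7→8: 3·8 + 6 = 30; 30−1 = 29
i=3: 29 = 3·8 + 5 (b=8); 8→9: 3·9 + 5 = 32; 32−1 = 31
i=4: 31 = 3·9 + 4 (b=9); 9→10: 3·10 + 4 = 34; 34−1 = 33
i=5: 33 = 3·10 + 3 (b=10); 10→11: 3·11 + 3 = 36; 36−1 = 35
i=6: 35 = 3·11 + 2 (b=11); 11→12: 3·12 + 2 = 38; 38−1 = 37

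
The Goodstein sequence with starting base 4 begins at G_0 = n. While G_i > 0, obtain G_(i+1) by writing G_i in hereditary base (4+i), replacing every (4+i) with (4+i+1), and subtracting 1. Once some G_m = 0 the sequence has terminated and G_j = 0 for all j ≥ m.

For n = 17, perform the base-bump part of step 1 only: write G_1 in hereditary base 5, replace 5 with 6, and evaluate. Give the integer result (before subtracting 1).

base 4: 17 = 4^2 + 1; at 5: 5^2 + 1 = 26; next = 25
base 5: 25 = 5^2; at 6: 6^2 = 36; next = 35

36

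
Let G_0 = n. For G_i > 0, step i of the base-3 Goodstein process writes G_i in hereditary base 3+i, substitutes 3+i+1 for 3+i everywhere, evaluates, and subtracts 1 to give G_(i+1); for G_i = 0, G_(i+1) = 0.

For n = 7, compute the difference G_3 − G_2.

0

7 —HB3→ 2·3 + 1 —bump→ 2·4 + 1 = 9 —(−1)→ 8
8 —HB4→ 2·4 —bump→ 2·5 = 10 —(−1)→ 9
9 —HB5→ 5 + 4 —bump→ 6 + 4 = 10 —(−1)→ 9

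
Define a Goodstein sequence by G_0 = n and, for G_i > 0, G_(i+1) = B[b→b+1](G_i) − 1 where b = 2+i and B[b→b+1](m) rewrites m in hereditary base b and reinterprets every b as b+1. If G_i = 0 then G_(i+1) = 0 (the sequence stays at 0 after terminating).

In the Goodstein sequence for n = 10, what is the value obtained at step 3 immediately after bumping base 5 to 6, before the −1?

279936

i=0: 10 = 2^(2 + 1) + 2 (b=2); 2→3: 3^(3 + 1) + 3 = 84; 84−1 = 83
i=1: 83 = 3^(3 + 1) + 2 (b=3); 3→4: 4^(4 + 1) + 2 = 1026; 1026−1 = 1025
i=2: 1025 = 4^(4 + 1) + 1 (b=4); 4→5: 5^(5 + 1) + 1 = 15626; 15626−1 = 15625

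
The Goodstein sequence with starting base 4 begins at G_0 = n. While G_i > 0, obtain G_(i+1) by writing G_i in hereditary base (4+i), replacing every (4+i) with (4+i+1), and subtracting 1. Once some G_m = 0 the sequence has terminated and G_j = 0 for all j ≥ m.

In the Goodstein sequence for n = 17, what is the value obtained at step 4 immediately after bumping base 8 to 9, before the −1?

17 —HB4→ 4^2 + 1 —bump→ 5^2 + 1 = 26 —(−1)→ 25
25 —HB5→ 5^2 —bump→ 6^2 = 36 —(−1)→ 35
35 —HB6→ 5·6 + 5 —bump→ 5·7 + 5 = 40 —(−1)→ 39
39 —HB7→ 5·7 + 4 —bump→ 5·8 + 4 = 44 —(−1)→ 43
43 —HB8→ 5·8 + 3 —bump→ 5·9 + 3 = 48 —(−1)→ 47

48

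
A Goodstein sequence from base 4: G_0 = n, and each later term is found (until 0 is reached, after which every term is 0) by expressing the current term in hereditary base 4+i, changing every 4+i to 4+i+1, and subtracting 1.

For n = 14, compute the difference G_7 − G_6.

G_0 = 14. HB_4(14) = 3·4 + 2. Bump = 17. G_1 = 16.
G_1 = 16. HB_5(16) = 3·5 + 1. Bump = 19. G_2 = 18.
G_2 = 18. HB_6(18) = 3·6. Bump = 21. G_3 = 20.
G_3 = 20. HB_7(20) = 2·7 + 6. Bump = 22. G_4 = 21.
G_4 = 21. HB_8(21) = 2·8 + 5. Bump = 23. G_5 = 22.
G_5 = 22. HB_9(22) = 2·9 + 4. Bump = 24. G_6 = 23.
G_6 = 23. HB_10(23) = 2·10 + 3. Bump = 25. G_7 = 24.

1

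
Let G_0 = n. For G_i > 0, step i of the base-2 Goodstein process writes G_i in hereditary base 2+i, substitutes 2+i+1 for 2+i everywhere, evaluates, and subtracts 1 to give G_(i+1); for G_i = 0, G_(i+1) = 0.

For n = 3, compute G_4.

i=0: 3 = 2 + 1 (b=2); 2→3: 3 + 1 = 4; 4−1 = 3
i=1: 3 = 3 (b=3); 3→4: 4 = 4; 4−1 = 3
i=2: 3 = 3 (b=4); 4→5: 3 = 3; 3−1 = 2
i=3: 2 = 2 (b=5); 5→6: 2 = 2; 2−1 = 1
i=4: 1 = 1 (b=6); 6→7: 1 = 1; 1−1 = 0

1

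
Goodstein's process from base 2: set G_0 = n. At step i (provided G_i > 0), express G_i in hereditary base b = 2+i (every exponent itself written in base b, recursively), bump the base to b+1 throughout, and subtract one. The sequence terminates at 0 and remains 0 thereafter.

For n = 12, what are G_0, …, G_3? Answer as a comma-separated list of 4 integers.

[0] 12 ≡ 2^(2 + 1) + 2^2 (base 2). Lift 3: 108. −1: 107.
[1] 107 ≡ 3^(3 + 1) + 2·3^2 + 2·3 + 2 (base 3). Lift 4: 1066. −1: 1065.
[2] 1065 ≡ 4^(4 + 1) + 2·4^2 + 2·4 + 1 (base 4). Lift 5: 15686. −1: 15685.

12, 107, 1065, 15685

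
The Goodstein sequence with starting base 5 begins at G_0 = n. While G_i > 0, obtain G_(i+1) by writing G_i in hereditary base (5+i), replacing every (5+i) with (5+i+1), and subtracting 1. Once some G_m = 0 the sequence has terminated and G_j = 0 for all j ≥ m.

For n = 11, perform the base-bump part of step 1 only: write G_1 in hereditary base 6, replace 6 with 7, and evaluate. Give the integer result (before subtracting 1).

11 —HB5→ 2·5 + 1 —bump→ 2·6 + 1 = 13 —(−1)→ 12
12 —HB6→ 2·6 —bump→ 2·7 = 14 —(−1)→ 13

14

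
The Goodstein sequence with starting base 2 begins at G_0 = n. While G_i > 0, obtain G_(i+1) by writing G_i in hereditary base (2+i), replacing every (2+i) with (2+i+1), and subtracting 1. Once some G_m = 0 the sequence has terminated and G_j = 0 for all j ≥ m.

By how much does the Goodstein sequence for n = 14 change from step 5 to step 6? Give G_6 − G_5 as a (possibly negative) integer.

G_0=14  [base 2] 2^(2 + 1) + 2^2 + 2  →[2↦3]→  3^(3 + 1) + 3^3 + 3 = 111  −1 ⇒ G_1=110
G_1=110  [base 3] 3^(3 + 1) + 3^3 + 2  →[3↦4]→  4^(4 + 1) + 4^4 + 2 = 1282  −1 ⇒ G_2=1281
G_2=1281  [base 4] 4^(4 + 1) + 4^4 + 1  →[4↦5]→  5^(5 + 1) + 5^5 + 1 = 18751  −1 ⇒ G_3=18750
G_3=18750  [base 5] 5^(5 + 1) + 5^5  →[5↦6]→  6^(6 + 1) + 6^6 = 326592  −1 ⇒ G_4=326591
G_4=326591  [base 6] 6^(6 + 1) + 5·6^5 + 5·6^4 + 5·6^3 + 5·6^2 + 5·6 + 5  →[6↦7]→  7^(7 + 1) + 5·7^5 + 5·7^4 + 5·7^3 + 5·7^2 + 5·7 + 5 = 5862841  −1 ⇒ G_5=5862840
G_5=5862840  [base 7] 7^(7 + 1) + 5·7^5 + 5·7^4 + 5·7^3 + 5·7^2 + 5·7 + 4  →[7↦8]→  8^(8 + 1) + 5·8^5 + 5·8^4 + 5·8^3 + 5·8^2 + 5·8 + 4 = 134404972  −1 ⇒ G_6=134404971

128542131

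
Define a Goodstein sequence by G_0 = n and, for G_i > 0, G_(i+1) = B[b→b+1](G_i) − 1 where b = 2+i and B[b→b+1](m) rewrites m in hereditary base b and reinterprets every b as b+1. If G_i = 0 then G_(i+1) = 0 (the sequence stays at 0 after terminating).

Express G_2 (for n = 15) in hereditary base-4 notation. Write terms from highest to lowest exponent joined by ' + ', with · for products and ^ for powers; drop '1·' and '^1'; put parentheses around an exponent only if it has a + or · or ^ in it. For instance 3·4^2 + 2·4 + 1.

base 2: 15 = 2^(2 + 1) + 2^2 + 2 + 1; at 3: 3^(3 + 1) + 3^3 + 3 + 1 = 112; next = 111
base 3: 111 = 3^(3 + 1) + 3^3 + 3; at 4: 4^(4 + 1) + 4^4 + 4 = 1284; next = 1283
base 4: 1283 = 4^(4 + 1) + 4^4 + 3; at 5: 5^(5 + 1) + 5^5 + 3 = 18753; next = 18752

4^(4 + 1) + 4^4 + 3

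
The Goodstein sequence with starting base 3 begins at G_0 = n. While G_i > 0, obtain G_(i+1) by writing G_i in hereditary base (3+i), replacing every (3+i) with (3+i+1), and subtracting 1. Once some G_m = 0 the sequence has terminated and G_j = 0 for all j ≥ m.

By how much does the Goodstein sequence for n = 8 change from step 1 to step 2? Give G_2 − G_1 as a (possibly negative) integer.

1

8 —HB3→ 2·3 + 2 —bump→ 2·4 + 2 = 10 —(−1)→ 9
9 —HB4→ 2·4 + 1 —bump→ 2·5 + 1 = 11 —(−1)→ 10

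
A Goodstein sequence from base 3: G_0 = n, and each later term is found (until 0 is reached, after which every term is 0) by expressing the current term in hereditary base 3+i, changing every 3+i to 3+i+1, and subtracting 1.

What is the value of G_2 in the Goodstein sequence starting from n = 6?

7

step 0: 6 = 2·3; sub 4 for 3: 2·4; = 8; G_1 = 8−1 = 7
step 1: 7 = 4 + 3; sub 5 for 4: 5 + 3; = 8; G_2 = 8−1 = 7
step 2: 7 = 5 + 2; sub 6 for 5: 6 + 2; = 8; G_3 = 8−1 = 7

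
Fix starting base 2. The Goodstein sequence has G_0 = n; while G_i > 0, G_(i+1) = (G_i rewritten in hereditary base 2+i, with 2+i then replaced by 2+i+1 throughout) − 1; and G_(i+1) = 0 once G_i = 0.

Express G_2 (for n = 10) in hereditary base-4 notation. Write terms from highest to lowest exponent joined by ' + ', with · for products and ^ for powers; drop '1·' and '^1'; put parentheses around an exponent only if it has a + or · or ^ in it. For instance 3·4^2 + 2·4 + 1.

4^(4 + 1) + 1

step 0: 10 = 2^(2 + 1) + 2; sub 3 for 2: 3^(3 + 1) + 3; = 84; G_1 = 84−1 = 83
step 1: 83 = 3^(3 + 1) + 2; sub 4 for 3: 4^(4 + 1) + 2; = 1026; G_2 = 1026−1 = 1025
step 2: 1025 = 4^(4 + 1) + 1; sub 5 for 4: 5^(5 + 1) + 1; = 15626; G_3 = 15626−1 = 15625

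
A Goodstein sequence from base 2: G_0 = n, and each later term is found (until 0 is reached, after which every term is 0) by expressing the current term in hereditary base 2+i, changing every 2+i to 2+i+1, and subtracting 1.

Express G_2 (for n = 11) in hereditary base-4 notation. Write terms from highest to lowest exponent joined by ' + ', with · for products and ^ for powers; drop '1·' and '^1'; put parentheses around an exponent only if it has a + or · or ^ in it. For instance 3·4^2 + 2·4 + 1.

4^(4 + 1) + 3

base 2: 11 = 2^(2 + 1) + 2 + 1; at 3: 3^(3 + 1) + 3 + 1 = 85; next = 84
base 3: 84 = 3^(3 + 1) + 3; at 4: 4^(4 + 1) + 4 = 1028; next = 1027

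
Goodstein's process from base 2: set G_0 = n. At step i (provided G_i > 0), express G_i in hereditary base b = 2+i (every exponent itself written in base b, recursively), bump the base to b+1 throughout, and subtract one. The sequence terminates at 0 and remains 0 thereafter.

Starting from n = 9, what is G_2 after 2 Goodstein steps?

1023

[0] 9 ≡ 2^(2 + 1) + 1 (base 2). Lift 3: 82. −1: 81.
[1] 81 ≡ 3^(3 + 1) (base 3). Lift 4: 1024. −1: 1023.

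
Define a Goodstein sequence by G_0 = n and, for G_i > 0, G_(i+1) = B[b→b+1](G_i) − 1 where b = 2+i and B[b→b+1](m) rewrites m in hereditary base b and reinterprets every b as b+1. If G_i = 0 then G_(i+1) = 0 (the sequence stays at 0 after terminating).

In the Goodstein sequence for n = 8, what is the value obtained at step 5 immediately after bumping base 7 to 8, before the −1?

33554572

[0] 8 ≡ 2^(2 + 1) (base 2). Lift 3: 81. −1: 80.
[1] 80 ≡ 2·3^3 + 2·3^2 + 2·3 + 2 (base 3). Lift 4: 554. −1: 553.
[2] 553 ≡ 2·4^4 + 2·4^2 + 2·4 + 1 (base 4). Lift 5: 6311. −1: 6310.
[3] 6310 ≡ 2·5^5 + 2·5^2 + 2·5 (base 5). Lift 6: 93396. −1: 93395.
[4] 93395 ≡ 2·6^6 + 2·6^2 + 6 + 5 (base 6). Lift 7: 1647196. −1: 1647195.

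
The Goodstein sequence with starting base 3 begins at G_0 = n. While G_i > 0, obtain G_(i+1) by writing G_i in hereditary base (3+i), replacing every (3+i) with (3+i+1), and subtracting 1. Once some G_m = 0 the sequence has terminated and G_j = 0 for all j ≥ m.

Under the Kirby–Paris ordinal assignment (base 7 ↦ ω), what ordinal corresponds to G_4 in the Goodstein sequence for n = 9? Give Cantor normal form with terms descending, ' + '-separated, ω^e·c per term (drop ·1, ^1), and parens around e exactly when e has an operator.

ω·3

G_0 = 9. HB_3(9) = 3^2. Bump = 16. G_1 = 15.
G_1 = 15. HB_4(15) = 3·4 + 3. Bump = 18. G_2 = 17.
G_2 = 17. HB_5(17) = 3·5 + 2. Bump = 20. G_3 = 19.
G_3 = 19. HB_6(19) = 3·6 + 1. Bump = 22. G_4 = 21.
G_4 = 21. HB_7(21) = 3·7. Bump = 24. G_5 = 23.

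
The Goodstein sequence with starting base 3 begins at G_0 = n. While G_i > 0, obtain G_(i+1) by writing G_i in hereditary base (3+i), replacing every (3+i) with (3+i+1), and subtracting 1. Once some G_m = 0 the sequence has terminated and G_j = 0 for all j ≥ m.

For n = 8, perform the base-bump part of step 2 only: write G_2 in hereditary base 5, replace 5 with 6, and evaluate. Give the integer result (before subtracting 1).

12

[0] 8 ≡ 2·3 + 2 (base 3). Lift 4: 10. −1: 9.
[1] 9 ≡ 2·4 + 1 (base 4). Lift 5: 11. −1: 10.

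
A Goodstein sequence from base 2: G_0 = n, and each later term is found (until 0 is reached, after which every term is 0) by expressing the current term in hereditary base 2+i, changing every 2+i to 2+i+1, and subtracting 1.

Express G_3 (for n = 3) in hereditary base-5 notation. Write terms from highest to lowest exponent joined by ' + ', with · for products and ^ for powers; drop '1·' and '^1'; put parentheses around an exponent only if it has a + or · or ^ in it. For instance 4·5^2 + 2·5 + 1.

2

G_0 = 3. HB_2(3) = 2 + 1. Bump = 4. G_1 = 3.
G_1 = 3. HB_3(3) = 3. Bump = 4. G_2 = 3.
G_2 = 3. HB_4(3) = 3. Bump = 3. G_3 = 2.
G_3 = 2. HB_5(2) = 2. Bump = 2. G_4 = 1.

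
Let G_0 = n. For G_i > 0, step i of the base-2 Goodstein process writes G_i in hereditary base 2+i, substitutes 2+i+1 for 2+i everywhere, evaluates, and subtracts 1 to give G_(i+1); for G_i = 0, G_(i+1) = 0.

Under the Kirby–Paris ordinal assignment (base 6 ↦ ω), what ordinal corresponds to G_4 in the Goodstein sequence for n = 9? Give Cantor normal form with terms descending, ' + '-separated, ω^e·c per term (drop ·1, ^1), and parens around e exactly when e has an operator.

ω^ω·3 + ω^3·3 + ω^2·3 + ω·3 + 1

step 0: 9 = 2^(2 + 1) + 1; sub 3 for 2: 3^(3 + 1) + 1; = 82; G_1 = 82−1 = 81
step 1: 81 = 3^(3 + 1); sub 4 for 3: 4^(4 + 1); = 1024; G_2 = 1024−1 = 1023
step 2: 1023 = 3·4^4 + 3·4^3 + 3·4^2 + 3·4 + 3; sub 5 for 4: 3·5^5 + 3·5^3 + 3·5^2 + 3·5 + 3; = 9843; G_3 = 9843−1 = 9842
step 3: 9842 = 3·5^5 + 3·5^3 + 3·5^2 + 3·5 + 2; sub 6 for 5: 3·6^6 + 3·6^3 + 3·6^2 + 3·6 + 2; = 140744; G_4 = 140744−1 = 140743
step 4: 140743 = 3·6^6 + 3·6^3 + 3·6^2 + 3·6 + 1; sub 7 for 6: 3·7^7 + 3·7^3 + 3·7^2 + 3·7 + 1; = 2471827; G_5 = 2471827−1 = 2471826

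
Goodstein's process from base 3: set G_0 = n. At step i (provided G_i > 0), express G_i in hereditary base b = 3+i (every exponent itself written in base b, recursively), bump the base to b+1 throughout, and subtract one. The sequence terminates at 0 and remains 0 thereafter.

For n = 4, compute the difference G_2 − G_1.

0

i=0: 4 = 3 + 1 (b=3); 3→4: 4 + 1 = 5; 5−1 = 4
i=1: 4 = 4 (b=4); 4→5: 5 = 5; 5−1 = 4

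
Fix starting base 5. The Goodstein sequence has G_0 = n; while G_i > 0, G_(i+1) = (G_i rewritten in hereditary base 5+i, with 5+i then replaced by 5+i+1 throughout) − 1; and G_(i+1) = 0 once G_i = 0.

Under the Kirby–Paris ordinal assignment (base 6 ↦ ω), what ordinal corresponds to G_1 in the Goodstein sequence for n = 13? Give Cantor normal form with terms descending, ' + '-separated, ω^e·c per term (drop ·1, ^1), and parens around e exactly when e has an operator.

step 0: 13 = 2·5 + 3; sub 6 for 5: 2·6 + 3; = 15; G_1 = 15−1 = 14
step 1: 14 = 2·6 + 2; sub 7 for 6: 2·7 + 2; = 16; G_2 = 16−1 = 15

ω·2 + 2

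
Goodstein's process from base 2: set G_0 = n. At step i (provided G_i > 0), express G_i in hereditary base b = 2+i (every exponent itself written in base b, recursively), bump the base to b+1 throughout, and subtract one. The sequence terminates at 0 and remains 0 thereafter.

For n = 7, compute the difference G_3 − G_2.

2868

step 0: 7 = 2^2 + 2 + 1; sub 3 for 2: 3^3 + 3 + 1; = 31; G_1 = 31−1 = 30
step 1: 30 = 3^3 + 3; sub 4 for 3: 4^4 + 4; = 260; G_2 = 260−1 = 259
step 2: 259 = 4^4 + 3; sub 5 for 4: 5^5 + 3; = 3128; G_3 = 3128−1 = 3127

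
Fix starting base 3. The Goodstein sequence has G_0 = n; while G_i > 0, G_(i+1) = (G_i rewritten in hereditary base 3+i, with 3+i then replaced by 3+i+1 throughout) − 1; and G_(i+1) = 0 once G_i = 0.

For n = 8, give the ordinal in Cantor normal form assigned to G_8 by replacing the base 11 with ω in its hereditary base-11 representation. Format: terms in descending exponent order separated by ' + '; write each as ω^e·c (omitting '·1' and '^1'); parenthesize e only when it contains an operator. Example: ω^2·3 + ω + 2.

G_0=8  [base 3] 2·3 + 2  →[3↦4]→  2·4 + 2 = 10  −1 ⇒ G_1=9
G_1=9  [base 4] 2·4 + 1  →[4↦5]→  2·5 + 1 = 11  −1 ⇒ G_2=10
G_2=10  [base 5] 2·5  →[5↦6]→  2·6 = 12  −1 ⇒ G_3=11
G_3=11  [base 6] 6 + 5  →[6↦7]→  7 + 5 = 12  −1 ⇒ G_4=11
G_4=11  [base 7] 7 + 4  →[7↦8]→  8 + 4 = 12  −1 ⇒ G_5=11
G_5=11  [base 8] 8 + 3  →[8↦9]→  9 + 3 = 12  −1 ⇒ G_6=11
G_6=11  [base 9] 9 + 2  →[9↦10]→  10 + 2 = 12  −1 ⇒ G_7=11
G_7=11  [base 10] 10 + 1  →[10↦11]→  11 + 1 = 12  −1 ⇒ G_8=11
G_8=11  [base 11] 11  →[11↦12]→  12 = 12  −1 ⇒ G_9=11

ω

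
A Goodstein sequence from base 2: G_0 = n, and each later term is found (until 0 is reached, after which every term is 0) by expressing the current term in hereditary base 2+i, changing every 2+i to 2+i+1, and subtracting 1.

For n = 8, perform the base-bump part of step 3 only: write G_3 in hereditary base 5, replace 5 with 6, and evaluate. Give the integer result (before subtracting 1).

93396

[0] 8 ≡ 2^(2 + 1) (base 2). Lift 3: 81. −1: 80.
[1] 80 ≡ 2·3^3 + 2·3^2 + 2·3 + 2 (base 3). Lift 4: 554. −1: 553.
[2] 553 ≡ 2·4^4 + 2·4^2 + 2·4 + 1 (base 4). Lift 5: 6311. −1: 6310.
[3] 6310 ≡ 2·5^5 + 2·5^2 + 2·5 (base 5). Lift 6: 93396. −1: 93395.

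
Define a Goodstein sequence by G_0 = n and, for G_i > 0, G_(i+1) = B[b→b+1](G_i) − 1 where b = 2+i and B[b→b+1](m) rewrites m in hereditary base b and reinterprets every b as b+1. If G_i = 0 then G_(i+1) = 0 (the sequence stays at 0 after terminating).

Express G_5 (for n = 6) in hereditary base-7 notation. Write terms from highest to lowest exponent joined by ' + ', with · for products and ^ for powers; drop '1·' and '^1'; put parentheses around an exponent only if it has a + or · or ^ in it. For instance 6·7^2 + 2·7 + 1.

base 2: 6 = 2^2 + 2; at 3: 3^3 + 3 = 30; next = 29
base 3: 29 = 3^3 + 2; at 4: 4^4 + 2 = 258; next = 257
base 4: 257 = 4^4 + 1; at 5: 5^5 + 1 = 3126; next = 3125
base 5: 3125 = 5^5; at 6: 6^6 = 46656; next = 46655
base 6: 46655 = 5·6^5 + 5·6^4 + 5·6^3 + 5·6^2 + 5·6 + 5; at 7: 5·7^5 + 5·7^4 + 5·7^3 + 5·7^2 + 5·7 + 5 = 98040; next = 98039

5·7^5 + 5·7^4 + 5·7^3 + 5·7^2 + 5·7 + 4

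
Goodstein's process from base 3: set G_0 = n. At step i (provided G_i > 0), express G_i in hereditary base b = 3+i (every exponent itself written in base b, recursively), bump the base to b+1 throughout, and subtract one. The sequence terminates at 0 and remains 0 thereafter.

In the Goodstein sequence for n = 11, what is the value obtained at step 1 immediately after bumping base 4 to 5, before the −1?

step 0: 11 = 3^2 + 2; sub 4 for 3: 4^2 + 2; = 18; G_1 = 18−1 = 17
step 1: 17 = 4^2 + 1; sub 5 for 4: 5^2 + 1; = 26; G_2 = 26−1 = 25

26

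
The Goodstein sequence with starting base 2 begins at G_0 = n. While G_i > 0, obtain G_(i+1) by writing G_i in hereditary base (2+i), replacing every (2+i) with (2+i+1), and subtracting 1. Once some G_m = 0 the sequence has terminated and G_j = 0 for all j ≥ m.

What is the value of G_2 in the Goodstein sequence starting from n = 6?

257

step 0: 6 = 2^2 + 2; sub 3 for 2: 3^3 + 3; = 30; G_1 = 30−1 = 29
step 1: 29 = 3^3 + 2; sub 4 for 3: 4^4 + 2; = 258; G_2 = 258−1 = 257
step 2: 257 = 4^4 + 1; sub 5 for 4: 5^5 + 1; = 3126; G_3 = 3126−1 = 3125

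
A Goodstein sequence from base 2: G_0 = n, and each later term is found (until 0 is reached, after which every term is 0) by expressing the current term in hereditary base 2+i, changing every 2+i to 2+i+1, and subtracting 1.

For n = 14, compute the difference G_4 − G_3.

307841

step 0: 14 = 2^(2 + 1) + 2^2 + 2; sub 3 for 2: 3^(3 + 1) + 3^3 + 3; = 111; G_1 = 111−1 = 110
step 1: 110 = 3^(3 + 1) + 3^3 + 2; sub 4 for 3: 4^(4 + 1) + 4^4 + 2; = 1282; G_2 = 1282−1 = 1281
step 2: 1281 = 4^(4 + 1) + 4^4 + 1; sub 5 for 4: 5^(5 + 1) + 5^5 + 1; = 18751; G_3 = 18751−1 = 18750
step 3: 18750 = 5^(5 + 1) + 5^5; sub 6 for 5: 6^(6 + 1) + 6^6; = 326592; G_4 = 326592−1 = 326591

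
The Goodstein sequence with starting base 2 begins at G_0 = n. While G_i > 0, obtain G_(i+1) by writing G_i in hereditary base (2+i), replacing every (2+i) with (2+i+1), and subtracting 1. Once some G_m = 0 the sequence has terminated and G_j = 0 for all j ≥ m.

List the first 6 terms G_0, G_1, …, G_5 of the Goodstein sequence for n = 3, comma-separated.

3, 3, 3, 2, 1, 0

i=0: 3 = 2 + 1 (b=2); 2→3: 3 + 1 = 4; 4−1 = 3
i=1: 3 = 3 (b=3); 3→4: 4 = 4; 4−1 = 3
i=2: 3 = 3 (b=4); 4→5: 3 = 3; 3−1 = 2
i=3: 2 = 2 (b=5); 5→6: 2 = 2; 2−1 = 1
i=4: 1 = 1 (b=6); 6→7: 1 = 1; 1−1 = 0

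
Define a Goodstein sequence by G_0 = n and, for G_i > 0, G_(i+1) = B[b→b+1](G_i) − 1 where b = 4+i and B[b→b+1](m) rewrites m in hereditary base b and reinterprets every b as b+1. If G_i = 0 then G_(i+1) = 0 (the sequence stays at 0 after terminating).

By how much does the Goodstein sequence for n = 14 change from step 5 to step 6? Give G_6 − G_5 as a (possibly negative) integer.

1

G_0 = 14. HB_4(14) = 3·4 + 2. Bump = 17. G_1 = 16.
G_1 = 16. HB_5(16) = 3·5 + 1. Bump = 19. G_2 = 18.
G_2 = 18. HB_6(18) = 3·6. Bump = 21. G_3 = 20.
G_3 = 20. HB_7(20) = 2·7 + 6. Bump = 22. G_4 = 21.
G_4 = 21. HB_8(21) = 2·8 + 5. Bump = 23. G_5 = 22.
G_5 = 22. HB_9(22) = 2·9 + 4. Bump = 24. G_6 = 23.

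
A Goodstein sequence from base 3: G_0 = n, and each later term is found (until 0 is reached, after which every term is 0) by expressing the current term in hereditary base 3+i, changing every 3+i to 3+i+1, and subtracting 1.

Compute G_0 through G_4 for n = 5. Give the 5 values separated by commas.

base 3: 5 = 3 + 2; at 4: 4 + 2 = 6; next = 5
base 4: 5 = 4 + 1; at 5: 5 + 1 = 6; next = 5
base 5: 5 = 5; at 6: 6 = 6; next = 5
base 6: 5 = 5; at 7: 5 = 5; next = 4

5, 5, 5, 5, 4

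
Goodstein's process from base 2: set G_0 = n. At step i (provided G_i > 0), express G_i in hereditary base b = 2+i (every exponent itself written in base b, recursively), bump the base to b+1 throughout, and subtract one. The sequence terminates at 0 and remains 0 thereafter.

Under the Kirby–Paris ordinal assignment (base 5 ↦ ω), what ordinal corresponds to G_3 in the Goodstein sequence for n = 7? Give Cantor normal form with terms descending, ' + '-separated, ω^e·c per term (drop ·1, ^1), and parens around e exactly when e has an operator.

(0) 7|_2 = 2^2 + 2 + 1 ↦ 3^3 + 3 + 1|_3 = 31 ⇒ 30
(1) 30|_3 = 3^3 + 3 ↦ 4^4 + 4|_4 = 260 ⇒ 259
(2) 259|_4 = 4^4 + 3 ↦ 5^5 + 3|_5 = 3128 ⇒ 3127
(3) 3127|_5 = 5^5 + 2 ↦ 6^6 + 2|_6 = 46658 ⇒ 46657

ω^ω + 2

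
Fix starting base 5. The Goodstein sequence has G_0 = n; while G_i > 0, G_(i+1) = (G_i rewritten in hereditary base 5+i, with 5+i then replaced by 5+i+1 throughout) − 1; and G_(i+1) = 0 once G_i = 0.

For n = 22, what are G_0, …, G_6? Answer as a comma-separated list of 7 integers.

22, 25, 28, 31, 33, 35, 37

i=0: 22 = 4·5 + 2 (b=5); 5→6: 4·6 + 2 = 26; 26−1 = 25
i=1: 25 = 4·6 + 1 (b=6); 6→7: 4·7 + 1 = 29; 29−1 = 28
i=2: 28 = 4·7 (b=7); 7→8: 4·8 = 32; 32−1 = 31
i=3: 31 = 3·8 + 7 (b=8); 8→9: 3·9 + 7 = 34; 34−1 = 33
i=4: 33 = 3·9 + 6 (b=9); 9→10: 3·10 + 6 = 36; 36−1 = 35
i=5: 35 = 3·10 + 5 (b=10); 10→11: 3·11 + 5 = 38; 38−1 = 37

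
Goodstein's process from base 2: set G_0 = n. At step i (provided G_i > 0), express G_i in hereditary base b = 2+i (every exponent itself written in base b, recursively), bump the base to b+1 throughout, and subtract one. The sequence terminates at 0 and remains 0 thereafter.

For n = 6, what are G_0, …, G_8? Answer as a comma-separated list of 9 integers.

[0] 6 ≡ 2^2 + 2 (base 2). Lift 3: 30. −1: 29.
[1] 29 ≡ 3^3 + 2 (base 3). Lift 4: 258. −1: 257.
[2] 257 ≡ 4^4 + 1 (base 4). Lift 5: 3126. −1: 3125.
[3] 3125 ≡ 5^5 (base 5). Lift 6: 46656. −1: 46655.
[4] 46655 ≡ 5·6^5 + 5·6^4 + 5·6^3 + 5·6^2 + 5·6 + 5 (base 6). Lift 7: 98040. −1: 98039.
[5] 98039 ≡ 5·7^5 + 5·7^4 + 5·7^3 + 5·7^2 + 5·7 + 4 (base 7). Lift 8: 187244. −1: 187243.
[6] 187243 ≡ 5·8^5 + 5·8^4 + 5·8^3 + 5·8^2 + 5·8 + 3 (base 8). Lift 9: 332148. −1: 332147.
[7] 332147 ≡ 5·9^5 + 5·9^4 + 5·9^3 + 5·9^2 + 5·9 + 2 (base 9). Lift 10: 555552. −1: 555551.

6, 29, 257, 3125, 46655, 98039, 187243, 332147, 555551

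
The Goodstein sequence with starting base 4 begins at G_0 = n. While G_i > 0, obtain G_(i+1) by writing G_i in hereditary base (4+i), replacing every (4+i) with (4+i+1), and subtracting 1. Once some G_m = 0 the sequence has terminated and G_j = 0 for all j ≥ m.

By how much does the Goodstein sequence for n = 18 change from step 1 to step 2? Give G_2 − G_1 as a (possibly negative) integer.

10

step 0: 18 = 4^2 + 2; sub 5 for 4: 5^2 + 2; = 27; G_1 = 27−1 = 26
step 1: 26 = 5^2 + 1; sub 6 for 5: 6^2 + 1; = 37; G_2 = 37−1 = 36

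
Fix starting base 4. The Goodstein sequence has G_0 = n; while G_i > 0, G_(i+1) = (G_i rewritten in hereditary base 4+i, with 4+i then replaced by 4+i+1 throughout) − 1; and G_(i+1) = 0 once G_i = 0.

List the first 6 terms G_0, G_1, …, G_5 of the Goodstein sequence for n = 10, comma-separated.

G_0=10  [base 4] 2·4 + 2  →[4↦5]→  2·5 + 2 = 12  −1 ⇒ G_1=11
G_1=11  [base 5] 2·5 + 1  →[5↦6]→  2·6 + 1 = 13  −1 ⇒ G_2=12
G_2=12  [base 6] 2·6  →[6↦7]→  2·7 = 14  −1 ⇒ G_3=13
G_3=13  [base 7] 7 + 6  →[7↦8]→  8 + 6 = 14  −1 ⇒ G_4=13
G_4=13  [base 8] 8 + 5  →[8↦9]→  9 + 5 = 14  −1 ⇒ G_5=13

10, 11, 12, 13, 13, 13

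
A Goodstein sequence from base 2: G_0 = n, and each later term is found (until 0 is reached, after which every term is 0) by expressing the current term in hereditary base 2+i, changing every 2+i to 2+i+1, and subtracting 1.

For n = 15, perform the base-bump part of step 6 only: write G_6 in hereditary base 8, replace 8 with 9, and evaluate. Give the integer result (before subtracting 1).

3524450281

G_0=15  [base 2] 2^(2 + 1) + 2^2 + 2 + 1  →[2↦3]→  3^(3 + 1) + 3^3 + 3 + 1 = 112  −1 ⇒ G_1=111
G_1=111  [base 3] 3^(3 + 1) + 3^3 + 3  →[3↦4]→  4^(4 + 1) + 4^4 + 4 = 1284  −1 ⇒ G_2=1283
G_2=1283  [base 4] 4^(4 + 1) + 4^4 + 3  →[4↦5]→  5^(5 + 1) + 5^5 + 3 = 18753  −1 ⇒ G_3=18752
G_3=18752  [base 5] 5^(5 + 1) + 5^5 + 2  →[5↦6]→  6^(6 + 1) + 6^6 + 2 = 326594  −1 ⇒ G_4=326593
G_4=326593  [base 6] 6^(6 + 1) + 6^6 + 1  →[6↦7]→  7^(7 + 1) + 7^7 + 1 = 6588345  −1 ⇒ G_5=6588344
G_5=6588344  [base 7] 7^(7 + 1) + 7^7  →[7↦8]→  8^(8 + 1) + 8^8 = 150994944  −1 ⇒ G_6=150994943
G_6=150994943  [base 8] 8^(8 + 1) + 7·8^7 + 7·8^6 + 7·8^5 + 7·8^4 + 7·8^3 + 7·8^2 + 7·8 + 7  →[8↦9]→  9^(9 + 1) + 7·9^7 + 7·9^6 + 7·9^5 + 7·9^4 + 7·9^3 + 7·9^2 + 7·9 + 7 = 3524450281  −1 ⇒ G_7=3524450280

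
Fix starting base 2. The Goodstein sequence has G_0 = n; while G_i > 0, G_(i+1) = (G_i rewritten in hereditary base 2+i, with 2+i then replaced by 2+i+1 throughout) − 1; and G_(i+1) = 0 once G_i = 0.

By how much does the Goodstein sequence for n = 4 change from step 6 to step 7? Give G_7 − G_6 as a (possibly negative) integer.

34

[0] 4 ≡ 2^2 (base 2). Lift 3: 27. −1: 26.
[1] 26 ≡ 2·3^2 + 2·3 + 2 (base 3). Lift 4: 42. −1: 41.
[2] 41 ≡ 2·4^2 + 2·4 + 1 (base 4). Lift 5: 61. −1: 60.
[3] 60 ≡ 2·5^2 + 2·5 (base 5). Lift 6: 84. −1: 83.
[4] 83 ≡ 2·6^2 + 6 + 5 (base 6). Lift 7: 110. −1: 109.
[5] 109 ≡ 2·7^2 + 7 + 4 (base 7). Lift 8: 140. −1: 139.
[6] 139 ≡ 2·8^2 + 8 + 3 (base 8). Lift 9: 174. −1: 173.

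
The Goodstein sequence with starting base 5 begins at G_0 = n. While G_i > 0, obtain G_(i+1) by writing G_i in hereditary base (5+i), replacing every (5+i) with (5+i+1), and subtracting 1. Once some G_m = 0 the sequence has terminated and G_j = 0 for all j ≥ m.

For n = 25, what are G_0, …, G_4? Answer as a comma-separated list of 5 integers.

25, 35, 39, 43, 47

step 0: 25 = 5^2; sub 6 for 5: 6^2; = 36; G_1 = 36−1 = 35
step 1: 35 = 5·6 + 5; sub 7 for 6: 5·7 + 5; = 40; G_2 = 40−1 = 39
step 2: 39 = 5·7 + 4; sub 8 for 7: 5·8 + 4; = 44; G_3 = 44−1 = 43
step 3: 43 = 5·8 + 3; sub 9 for 8: 5·9 + 3; = 48; G_4 = 48−1 = 47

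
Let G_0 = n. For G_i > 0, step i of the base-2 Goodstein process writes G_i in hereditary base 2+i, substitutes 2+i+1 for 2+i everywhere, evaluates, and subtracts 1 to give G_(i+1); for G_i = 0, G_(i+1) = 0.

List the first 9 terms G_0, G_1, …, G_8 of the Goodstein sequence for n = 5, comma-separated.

5, 27, 255, 467, 775, 1197, 1751, 2454, 3325

base 2: 5 = 2^2 + 1; at 3: 3^3 + 1 = 28; next = 27
base 3: 27 = 3^3; at 4: 4^4 = 256; next = 255
base 4: 255 = 3·4^3 + 3·4^2 + 3·4 + 3; at 5: 3·5^3 + 3·5^2 + 3·5 + 3 = 468; next = 467
base 5: 467 = 3·5^3 + 3·5^2 + 3·5 + 2; at 6: 3·6^3 + 3·6^2 + 3·6 + 2 = 776; next = 775
base 6: 775 = 3·6^3 + 3·6^2 + 3·6 + 1; at 7: 3·7^3 + 3·7^2 + 3·7 + 1 = 1198; next = 1197
base 7: 1197 = 3·7^3 + 3·7^2 + 3·7; at 8: 3·8^3 + 3·8^2 + 3·8 = 1752; next = 1751
base 8: 1751 = 3·8^3 + 3·8^2 + 2·8 + 7; at 9: 3·9^3 + 3·9^2 + 2·9 + 7 = 2455; next = 2454
base 9: 2454 = 3·9^3 + 3·9^2 + 2·9 + 6; at 10: 3·10^3 + 3·10^2 + 2·10 + 6 = 3326; next = 3325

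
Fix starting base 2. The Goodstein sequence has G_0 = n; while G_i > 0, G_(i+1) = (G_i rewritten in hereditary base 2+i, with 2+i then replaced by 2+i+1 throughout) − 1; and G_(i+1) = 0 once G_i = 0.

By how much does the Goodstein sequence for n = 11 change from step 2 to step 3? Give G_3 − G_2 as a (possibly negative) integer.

base 2: 11 = 2^(2 + 1) + 2 + 1; at 3: 3^(3 + 1) + 3 + 1 = 85; next = 84
base 3: 84 = 3^(3 + 1) + 3; at 4: 4^(4 + 1) + 4 = 1028; next = 1027
base 4: 1027 = 4^(4 + 1) + 3; at 5: 5^(5 + 1) + 3 = 15628; next = 15627

14600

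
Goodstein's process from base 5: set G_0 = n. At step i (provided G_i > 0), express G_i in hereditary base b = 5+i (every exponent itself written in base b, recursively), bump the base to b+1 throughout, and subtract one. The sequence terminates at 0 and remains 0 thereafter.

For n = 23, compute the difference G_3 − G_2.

step 0: 23 = 4·5 + 3; sub 6 for 5: 4·6 + 3; = 27; G_1 = 27−1 = 26
step 1: 26 = 4·6 + 2; sub 7 for 6: 4·7 + 2; = 30; G_2 = 30−1 = 29
step 2: 29 = 4·7 + 1; sub 8 for 7: 4·8 + 1; = 33; G_3 = 33−1 = 32

3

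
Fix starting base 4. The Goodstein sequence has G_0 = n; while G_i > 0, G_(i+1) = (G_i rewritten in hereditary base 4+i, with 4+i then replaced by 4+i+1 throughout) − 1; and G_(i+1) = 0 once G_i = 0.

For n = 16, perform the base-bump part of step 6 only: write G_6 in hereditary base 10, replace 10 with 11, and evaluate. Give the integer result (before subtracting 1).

42

G_0=16  [base 4] 4^2  →[4↦5]→  5^2 = 25  −1 ⇒ G_1=24
G_1=24  [base 5] 4·5 + 4  →[5↦6]→  4·6 + 4 = 28  −1 ⇒ G_2=27
G_2=27  [base 6] 4·6 + 3  →[6↦7]→  4·7 + 3 = 31  −1 ⇒ G_3=30
G_3=30  [base 7] 4·7 + 2  →[7↦8]→  4·8 + 2 = 34  −1 ⇒ G_4=33
G_4=33  [base 8] 4·8 + 1  →[8↦9]→  4·9 + 1 = 37  −1 ⇒ G_5=36
G_5=36  [base 9] 4·9  →[9↦10]→  4·10 = 40  −1 ⇒ G_6=39
G_6=39  [base 10] 3·10 + 9  →[10↦11]→  3·11 + 9 = 42  −1 ⇒ G_7=41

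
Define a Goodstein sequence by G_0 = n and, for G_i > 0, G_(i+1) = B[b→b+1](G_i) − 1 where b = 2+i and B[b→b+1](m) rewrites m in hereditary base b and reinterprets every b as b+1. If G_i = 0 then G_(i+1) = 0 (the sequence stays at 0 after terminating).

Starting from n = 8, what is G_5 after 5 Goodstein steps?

[0] 8 ≡ 2^(2 + 1) (base 2). Lift 3: 81. −1: 80.
[1] 80 ≡ 2·3^3 + 2·3^2 + 2·3 + 2 (base 3). Lift 4: 554. −1: 553.
[2] 553 ≡ 2·4^4 + 2·4^2 + 2·4 + 1 (base 4). Lift 5: 6311. −1: 6310.
[3] 6310 ≡ 2·5^5 + 2·5^2 + 2·5 (base 5). Lift 6: 93396. −1: 93395.
[4] 93395 ≡ 2·6^6 + 2·6^2 + 6 + 5 (base 6). Lift 7: 1647196. −1: 1647195.

1647195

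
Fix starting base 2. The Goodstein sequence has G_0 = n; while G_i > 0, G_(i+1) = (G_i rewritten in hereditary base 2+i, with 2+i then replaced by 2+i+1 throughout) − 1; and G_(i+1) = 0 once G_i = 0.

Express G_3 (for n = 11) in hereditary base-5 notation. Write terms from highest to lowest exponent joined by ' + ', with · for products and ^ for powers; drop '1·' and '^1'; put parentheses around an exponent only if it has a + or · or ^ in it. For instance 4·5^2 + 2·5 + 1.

[0] 11 ≡ 2^(2 + 1) + 2 + 1 (base 2). Lift 3: 85. −1: 84.
[1] 84 ≡ 3^(3 + 1) + 3 (base 3). Lift 4: 1028. −1: 1027.
[2] 1027 ≡ 4^(4 + 1) + 3 (base 4). Lift 5: 15628. −1: 15627.
[3] 15627 ≡ 5^(5 + 1) + 2 (base 5). Lift 6: 279938. −1: 279937.

5^(5 + 1) + 2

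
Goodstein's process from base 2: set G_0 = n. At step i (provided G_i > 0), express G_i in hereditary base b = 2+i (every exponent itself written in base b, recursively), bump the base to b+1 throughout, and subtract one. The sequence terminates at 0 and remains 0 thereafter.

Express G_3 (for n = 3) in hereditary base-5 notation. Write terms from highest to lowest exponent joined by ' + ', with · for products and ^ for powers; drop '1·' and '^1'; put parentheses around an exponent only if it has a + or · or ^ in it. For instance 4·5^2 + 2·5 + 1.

2

G_0=3  [base 2] 2 + 1  →[2↦3]→  3 + 1 = 4  −1 ⇒ G_1=3
G_1=3  [base 3] 3  →[3↦4]→  4 = 4  −1 ⇒ G_2=3
G_2=3  [base 4] 3  →[4↦5]→  3 = 3  −1 ⇒ G_3=2
G_3=2  [base 5] 2  →[5↦6]→  2 = 2  −1 ⇒ G_4=1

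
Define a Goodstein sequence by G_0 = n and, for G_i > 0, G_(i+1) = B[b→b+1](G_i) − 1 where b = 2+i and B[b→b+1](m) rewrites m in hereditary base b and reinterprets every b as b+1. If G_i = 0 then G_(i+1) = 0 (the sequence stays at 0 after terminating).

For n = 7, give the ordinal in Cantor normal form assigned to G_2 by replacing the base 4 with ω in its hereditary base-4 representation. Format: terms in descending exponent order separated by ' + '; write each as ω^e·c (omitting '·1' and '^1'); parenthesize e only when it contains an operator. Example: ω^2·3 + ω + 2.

G_0=7  [base 2] 2^2 + 2 + 1  →[2↦3]→  3^3 + 3 + 1 = 31  −1 ⇒ G_1=30
G_1=30  [base 3] 3^3 + 3  →[3↦4]→  4^4 + 4 = 260  −1 ⇒ G_2=259
G_2=259  [base 4] 4^4 + 3  →[4↦5]→  5^5 + 3 = 3128  −1 ⇒ G_3=3127

ω^ω + 3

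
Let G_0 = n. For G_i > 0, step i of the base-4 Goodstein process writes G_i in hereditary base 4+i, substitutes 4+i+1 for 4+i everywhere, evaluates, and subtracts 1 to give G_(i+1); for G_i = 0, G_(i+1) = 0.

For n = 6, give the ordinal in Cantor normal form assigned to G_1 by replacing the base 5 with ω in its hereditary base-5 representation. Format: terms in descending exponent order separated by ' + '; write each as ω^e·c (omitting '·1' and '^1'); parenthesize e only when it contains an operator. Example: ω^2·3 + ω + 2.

G_0 = 6. HB_4(6) = 4 + 2. Bump = 7. G_1 = 6.
G_1 = 6. HB_5(6) = 5 + 1. Bump = 7. G_2 = 6.

ω + 1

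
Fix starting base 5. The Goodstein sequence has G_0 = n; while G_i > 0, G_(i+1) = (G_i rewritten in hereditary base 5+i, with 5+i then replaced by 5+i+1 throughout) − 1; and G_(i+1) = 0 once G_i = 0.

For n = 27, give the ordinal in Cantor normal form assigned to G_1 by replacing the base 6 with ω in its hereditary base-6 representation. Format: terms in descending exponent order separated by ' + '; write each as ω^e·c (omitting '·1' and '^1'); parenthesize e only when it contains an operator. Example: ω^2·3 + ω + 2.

base 5: 27 = 5^2 + 2; at 6: 6^2 + 2 = 38; next = 37
base 6: 37 = 6^2 + 1; at 7: 7^2 + 1 = 50; next = 49

ω^2 + 1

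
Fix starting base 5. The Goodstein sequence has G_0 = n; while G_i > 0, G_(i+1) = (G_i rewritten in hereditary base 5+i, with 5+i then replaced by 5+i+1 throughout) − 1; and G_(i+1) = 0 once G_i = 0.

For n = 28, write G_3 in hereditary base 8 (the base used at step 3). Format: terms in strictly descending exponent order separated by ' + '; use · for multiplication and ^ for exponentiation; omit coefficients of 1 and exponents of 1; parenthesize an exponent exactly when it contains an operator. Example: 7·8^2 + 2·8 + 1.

8^2

G_0=28  [base 5] 5^2 + 3  →[5↦6]→  6^2 + 3 = 39  −1 ⇒ G_1=38
G_1=38  [base 6] 6^2 + 2  →[6↦7]→  7^2 + 2 = 51  −1 ⇒ G_2=50
G_2=50  [base 7] 7^2 + 1  →[7↦8]→  8^2 + 1 = 65  −1 ⇒ G_3=64
G_3=64  [base 8] 8^2  →[8↦9]→  9^2 = 81  −1 ⇒ G_4=80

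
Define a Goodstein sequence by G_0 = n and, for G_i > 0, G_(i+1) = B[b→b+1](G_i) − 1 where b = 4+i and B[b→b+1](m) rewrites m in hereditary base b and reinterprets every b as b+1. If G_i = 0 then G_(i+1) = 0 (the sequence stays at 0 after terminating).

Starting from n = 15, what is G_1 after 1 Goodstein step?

17

G_0 = 15. HB_4(15) = 3·4 + 3. Bump = 18. G_1 = 17.
G_1 = 17. HB_5(17) = 3·5 + 2. Bump = 20. G_2 = 19.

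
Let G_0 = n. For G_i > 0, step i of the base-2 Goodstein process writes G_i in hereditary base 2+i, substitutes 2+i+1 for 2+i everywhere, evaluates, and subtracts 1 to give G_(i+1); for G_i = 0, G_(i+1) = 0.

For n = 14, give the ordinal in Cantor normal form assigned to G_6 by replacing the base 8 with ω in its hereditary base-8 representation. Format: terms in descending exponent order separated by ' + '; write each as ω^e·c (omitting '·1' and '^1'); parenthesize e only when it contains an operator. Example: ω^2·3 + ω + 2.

step 0: 14 = 2^(2 + 1) + 2^2 + 2; sub 3 for 2: 3^(3 + 1) + 3^3 + 3; = 111; G_1 = 111−1 = 110
step 1: 110 = 3^(3 + 1) + 3^3 + 2; sub 4 for 3: 4^(4 + 1) + 4^4 + 2; = 1282; G_2 = 1282−1 = 1281
step 2: 1281 = 4^(4 + 1) + 4^4 + 1; sub 5 for 4: 5^(5 + 1) + 5^5 + 1; = 18751; G_3 = 18751−1 = 18750
step 3: 18750 = 5^(5 + 1) + 5^5; sub 6 for 5: 6^(6 + 1) + 6^6; = 326592; G_4 = 326592−1 = 326591
step 4: 326591 = 6^(6 + 1) + 5·6^5 + 5·6^4 + 5·6^3 + 5·6^2 + 5·6 + 5; sub 7 for 6: 7^(7 + 1) + 5·7^5 + 5·7^4 + 5·7^3 + 5·7^2 + 5·7 + 5; = 5862841; G_5 = 5862841−1 = 5862840
step 5: 5862840 = 7^(7 + 1) + 5·7^5 + 5·7^4 + 5·7^3 + 5·7^2 + 5·7 + 4; sub 8 for 7: 8^(8 + 1) + 5·8^5 + 5·8^4 + 5·8^3 + 5·8^2 + 5·8 + 4; = 134404972; G_6 = 134404972−1 = 134404971
step 6: 134404971 = 8^(8 + 1) + 5·8^5 + 5·8^4 + 5·8^3 + 5·8^2 + 5·8 + 3; sub 9 for 8: 9^(9 + 1) + 5·9^5 + 5·9^4 + 5·9^3 + 5·9^2 + 5·9 + 3; = 3487116549; G_7 = 3487116549−1 = 3487116548

ω^(ω + 1) + ω^5·5 + ω^4·5 + ω^3·5 + ω^2·5 + ω·5 + 3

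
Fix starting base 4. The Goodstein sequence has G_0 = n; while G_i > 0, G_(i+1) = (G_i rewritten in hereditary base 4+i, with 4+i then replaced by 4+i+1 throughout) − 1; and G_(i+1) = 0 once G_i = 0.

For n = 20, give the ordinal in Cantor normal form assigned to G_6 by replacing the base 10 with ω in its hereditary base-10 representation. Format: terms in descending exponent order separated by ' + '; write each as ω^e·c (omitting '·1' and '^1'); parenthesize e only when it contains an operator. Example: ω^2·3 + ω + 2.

ω·9 + 9

(0) 20|_4 = 4^2 + 4 ↦ 5^2 + 5|_5 = 30 ⇒ 29
(1) 29|_5 = 5^2 + 4 ↦ 6^2 + 4|_6 = 40 ⇒ 39
(2) 39|_6 = 6^2 + 3 ↦ 7^2 + 3|_7 = 52 ⇒ 51
(3) 51|_7 = 7^2 + 2 ↦ 8^2 + 2|_8 = 66 ⇒ 65
(4) 65|_8 = 8^2 + 1 ↦ 9^2 + 1|_9 = 82 ⇒ 81
(5) 81|_9 = 9^2 ↦ 10^2|_10 = 100 ⇒ 99
(6) 99|_10 = 9·10 + 9 ↦ 9·11 + 9|_11 = 108 ⇒ 107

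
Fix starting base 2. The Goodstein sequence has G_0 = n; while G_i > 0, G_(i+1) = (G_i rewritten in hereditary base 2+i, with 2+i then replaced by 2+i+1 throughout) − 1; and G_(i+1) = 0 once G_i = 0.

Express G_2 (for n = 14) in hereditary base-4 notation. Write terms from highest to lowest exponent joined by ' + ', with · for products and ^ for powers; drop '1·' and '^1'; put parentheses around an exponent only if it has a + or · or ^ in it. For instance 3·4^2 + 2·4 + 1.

4^(4 + 1) + 4^4 + 1

[0] 14 ≡ 2^(2 + 1) + 2^2 + 2 (base 2). Lift 3: 111. −1: 110.
[1] 110 ≡ 3^(3 + 1) + 3^3 + 2 (base 3). Lift 4: 1282. −1: 1281.
[2] 1281 ≡ 4^(4 + 1) + 4^4 + 1 (base 4). Lift 5: 18751. −1: 18750.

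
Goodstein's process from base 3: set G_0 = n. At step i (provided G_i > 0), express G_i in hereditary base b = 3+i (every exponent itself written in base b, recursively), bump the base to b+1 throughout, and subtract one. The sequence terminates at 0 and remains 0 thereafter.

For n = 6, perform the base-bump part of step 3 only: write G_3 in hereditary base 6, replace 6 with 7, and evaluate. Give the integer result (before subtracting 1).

8

G_0=6  [base 3] 2·3  →[3↦4]→  2·4 = 8  −1 ⇒ G_1=7
G_1=7  [base 4] 4 + 3  →[4↦5]→  5 + 3 = 8  −1 ⇒ G_2=7
G_2=7  [base 5] 5 + 2  →[5↦6]→  6 + 2 = 8  −1 ⇒ G_3=7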